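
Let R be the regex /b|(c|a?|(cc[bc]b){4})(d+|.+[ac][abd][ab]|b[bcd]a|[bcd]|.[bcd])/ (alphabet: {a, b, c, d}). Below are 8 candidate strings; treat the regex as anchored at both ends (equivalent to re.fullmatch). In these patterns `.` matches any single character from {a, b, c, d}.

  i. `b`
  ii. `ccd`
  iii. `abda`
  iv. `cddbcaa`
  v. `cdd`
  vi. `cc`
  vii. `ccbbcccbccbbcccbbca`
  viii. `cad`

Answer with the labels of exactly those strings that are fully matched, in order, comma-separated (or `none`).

i → match
ii → match
iii → match
iv → match
v → match
vi → match
vii → match
viii → match

i, ii, iii, iv, v, vi, vii, viii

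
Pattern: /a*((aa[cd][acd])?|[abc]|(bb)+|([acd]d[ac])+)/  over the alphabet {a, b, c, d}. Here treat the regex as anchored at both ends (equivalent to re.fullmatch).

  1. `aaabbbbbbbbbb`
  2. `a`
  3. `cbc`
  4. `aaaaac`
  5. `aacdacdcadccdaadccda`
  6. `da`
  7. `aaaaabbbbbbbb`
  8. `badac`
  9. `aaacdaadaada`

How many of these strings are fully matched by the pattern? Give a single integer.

6

1 → match
2. `a` → match
3. `cbc` → no match
4. `aaaaac` → match
5 → match
6. `da` → no match
7 → match
8. `badac` → no match
9. `aaacdaadaada` → match
Total matched: 6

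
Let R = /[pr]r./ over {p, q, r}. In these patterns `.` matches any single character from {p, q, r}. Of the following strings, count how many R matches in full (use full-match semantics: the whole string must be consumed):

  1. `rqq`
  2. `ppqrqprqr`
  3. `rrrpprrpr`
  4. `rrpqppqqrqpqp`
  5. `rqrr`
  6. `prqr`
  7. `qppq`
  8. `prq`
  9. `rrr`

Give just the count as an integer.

2

1 → no match
2 → no match
3 → no match
4 → no match
5 → no match
6 → no match
7 → no match
8 → match
9 → match
Total matched: 2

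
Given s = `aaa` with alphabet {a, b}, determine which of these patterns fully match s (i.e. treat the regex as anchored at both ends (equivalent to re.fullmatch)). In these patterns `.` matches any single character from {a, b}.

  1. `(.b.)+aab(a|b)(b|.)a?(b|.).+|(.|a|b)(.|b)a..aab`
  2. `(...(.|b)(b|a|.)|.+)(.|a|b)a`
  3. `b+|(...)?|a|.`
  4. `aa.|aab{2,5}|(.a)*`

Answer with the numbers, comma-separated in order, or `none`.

1 → no match
2 → match
3 → match
4 → match

2, 3, 4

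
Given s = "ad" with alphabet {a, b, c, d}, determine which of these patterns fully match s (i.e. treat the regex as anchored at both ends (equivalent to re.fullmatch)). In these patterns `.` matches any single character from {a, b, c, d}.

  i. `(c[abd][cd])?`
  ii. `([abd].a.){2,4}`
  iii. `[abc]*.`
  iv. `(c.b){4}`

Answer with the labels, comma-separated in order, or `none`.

iii

i → no match
ii → no match
iii → match
iv → no match — must start with "c"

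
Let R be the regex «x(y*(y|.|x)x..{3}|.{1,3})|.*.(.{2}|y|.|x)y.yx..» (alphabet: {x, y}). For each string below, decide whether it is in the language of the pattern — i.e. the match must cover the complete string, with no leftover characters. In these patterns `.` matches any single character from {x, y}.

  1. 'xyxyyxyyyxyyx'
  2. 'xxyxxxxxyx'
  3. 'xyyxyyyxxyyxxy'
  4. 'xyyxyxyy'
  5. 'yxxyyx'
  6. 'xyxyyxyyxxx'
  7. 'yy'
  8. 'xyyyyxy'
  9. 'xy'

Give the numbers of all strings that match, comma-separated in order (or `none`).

1 → no match
2. 'xxyxxxxxyx' → no match
3 → no match
4. 'xyyxyxyy' → match
5. 'yxxyyx' → no match
6. 'xyxyyxyyxxx' → no match
7. 'yy' → no match
8. 'xyyyyxy' → no match
9. 'xy' → match

4, 9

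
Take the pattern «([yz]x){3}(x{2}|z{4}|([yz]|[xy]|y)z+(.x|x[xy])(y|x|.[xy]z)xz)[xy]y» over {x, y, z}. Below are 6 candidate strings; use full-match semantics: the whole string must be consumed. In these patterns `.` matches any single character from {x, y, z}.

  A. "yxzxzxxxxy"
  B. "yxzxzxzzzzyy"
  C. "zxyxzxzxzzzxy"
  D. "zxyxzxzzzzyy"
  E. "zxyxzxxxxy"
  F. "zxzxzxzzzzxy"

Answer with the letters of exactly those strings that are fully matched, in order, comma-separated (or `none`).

A → match
B → match
C → no match
D → match
E → match
F → match

A, B, D, E, F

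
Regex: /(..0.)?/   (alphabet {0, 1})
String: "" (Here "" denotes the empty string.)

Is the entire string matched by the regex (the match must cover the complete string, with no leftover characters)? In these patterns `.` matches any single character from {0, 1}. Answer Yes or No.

Yes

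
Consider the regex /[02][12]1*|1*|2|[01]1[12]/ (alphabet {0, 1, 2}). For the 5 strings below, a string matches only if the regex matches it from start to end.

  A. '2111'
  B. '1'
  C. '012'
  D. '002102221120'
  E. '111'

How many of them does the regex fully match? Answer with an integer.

4

A → match
B → match
C → match
D → no match
E → match
Total matched: 4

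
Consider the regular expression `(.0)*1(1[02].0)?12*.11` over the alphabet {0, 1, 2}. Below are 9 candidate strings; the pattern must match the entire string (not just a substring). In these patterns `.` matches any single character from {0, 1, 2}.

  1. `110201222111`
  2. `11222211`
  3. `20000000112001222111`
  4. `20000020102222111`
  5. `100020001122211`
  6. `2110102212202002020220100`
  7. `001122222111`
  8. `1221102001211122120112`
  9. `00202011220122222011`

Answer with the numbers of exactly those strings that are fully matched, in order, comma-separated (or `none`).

1. `110201222111` → match
2. `11222211` → match
3 → match
4 → no match
5 → match
6 → no match — must end with `11`
7. `001122222111` → match
8 → no match — must end with `11`
9 → match

1, 2, 3, 5, 7, 9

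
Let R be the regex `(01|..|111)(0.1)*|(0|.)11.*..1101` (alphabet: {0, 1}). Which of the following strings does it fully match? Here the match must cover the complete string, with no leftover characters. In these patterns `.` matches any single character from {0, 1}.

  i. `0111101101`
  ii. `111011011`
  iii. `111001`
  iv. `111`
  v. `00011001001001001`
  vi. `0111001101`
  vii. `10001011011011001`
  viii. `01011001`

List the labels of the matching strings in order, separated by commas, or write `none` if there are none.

i, ii, iii, iv, v, vi, vii, viii

i → match
ii → match
iii → match
iv → match
v → match
vi → match
vii → match
viii → match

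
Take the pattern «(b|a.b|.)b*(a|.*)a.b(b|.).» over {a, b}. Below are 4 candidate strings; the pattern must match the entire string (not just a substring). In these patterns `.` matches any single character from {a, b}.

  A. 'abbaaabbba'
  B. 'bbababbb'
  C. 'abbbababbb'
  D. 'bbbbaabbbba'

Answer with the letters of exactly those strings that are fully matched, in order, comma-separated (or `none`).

A → match
B → no match
C → no match
D → no match

A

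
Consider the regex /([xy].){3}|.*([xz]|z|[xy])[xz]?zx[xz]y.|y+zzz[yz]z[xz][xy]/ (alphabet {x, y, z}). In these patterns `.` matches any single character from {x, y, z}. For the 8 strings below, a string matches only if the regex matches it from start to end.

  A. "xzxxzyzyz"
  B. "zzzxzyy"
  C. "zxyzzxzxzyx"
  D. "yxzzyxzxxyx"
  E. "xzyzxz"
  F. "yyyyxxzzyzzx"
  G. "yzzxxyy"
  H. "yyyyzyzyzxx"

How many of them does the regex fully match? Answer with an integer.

A. "xzxxzyzyz" → no match
B. "zzzxzyy" → match
C. "zxyzzxzxzyx" → match
D. "yxzzyxzxxyx" → match
E. "xzyzxz" → match
F. "yyyyxxzzyzzx" → no match
G. "yzzxxyy" → match
H. "yyyyzyzyzxx" → no match
Total matched: 5

5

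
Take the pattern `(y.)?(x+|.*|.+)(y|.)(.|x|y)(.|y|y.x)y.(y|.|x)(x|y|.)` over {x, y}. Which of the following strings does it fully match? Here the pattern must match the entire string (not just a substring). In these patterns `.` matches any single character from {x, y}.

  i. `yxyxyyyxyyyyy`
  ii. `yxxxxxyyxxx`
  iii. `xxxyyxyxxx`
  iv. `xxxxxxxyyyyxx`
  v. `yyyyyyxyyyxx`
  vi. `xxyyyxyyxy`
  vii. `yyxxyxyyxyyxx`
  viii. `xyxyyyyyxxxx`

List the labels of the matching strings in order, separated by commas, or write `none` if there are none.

i, ii, iii, iv, v, vi, vii

i → match
ii → match
iii → match
iv → match
v → match
vi → match
vii → match
viii → no match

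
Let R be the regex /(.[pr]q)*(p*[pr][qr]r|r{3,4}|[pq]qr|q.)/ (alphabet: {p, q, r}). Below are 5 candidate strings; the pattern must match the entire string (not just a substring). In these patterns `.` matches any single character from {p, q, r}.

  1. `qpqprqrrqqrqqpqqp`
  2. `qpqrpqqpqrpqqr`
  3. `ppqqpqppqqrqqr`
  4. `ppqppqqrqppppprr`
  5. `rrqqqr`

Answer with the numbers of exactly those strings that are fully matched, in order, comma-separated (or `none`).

1 → match
2 → match
3 → match
4 → match
5 → match

1, 2, 3, 4, 5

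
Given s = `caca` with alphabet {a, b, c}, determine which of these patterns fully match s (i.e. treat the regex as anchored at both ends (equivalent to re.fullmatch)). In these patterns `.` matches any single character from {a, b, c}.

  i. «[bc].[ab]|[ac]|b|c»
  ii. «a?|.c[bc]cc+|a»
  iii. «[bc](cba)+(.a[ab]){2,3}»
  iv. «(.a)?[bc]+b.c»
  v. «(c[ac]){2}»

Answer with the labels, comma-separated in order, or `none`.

v

i → no match
ii → no match
iii → no match
iv → no match — must end with `c`
v → match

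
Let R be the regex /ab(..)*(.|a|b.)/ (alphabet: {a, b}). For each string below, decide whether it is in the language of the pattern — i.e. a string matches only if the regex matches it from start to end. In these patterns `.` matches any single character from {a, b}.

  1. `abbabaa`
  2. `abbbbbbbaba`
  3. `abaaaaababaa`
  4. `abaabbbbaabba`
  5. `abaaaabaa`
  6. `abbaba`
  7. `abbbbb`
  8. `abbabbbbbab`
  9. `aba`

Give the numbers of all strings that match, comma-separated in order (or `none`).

1. `abbabaa` → match
2. `abbbbbbbaba` → match
3. `abaaaaababaa` → no match
4 → match
5. `abaaaabaa` → match
6. `abbaba` → match
7. `abbbbb` → match
8. `abbabbbbbab` → match
9. `aba` → match

1, 2, 4, 5, 6, 7, 8, 9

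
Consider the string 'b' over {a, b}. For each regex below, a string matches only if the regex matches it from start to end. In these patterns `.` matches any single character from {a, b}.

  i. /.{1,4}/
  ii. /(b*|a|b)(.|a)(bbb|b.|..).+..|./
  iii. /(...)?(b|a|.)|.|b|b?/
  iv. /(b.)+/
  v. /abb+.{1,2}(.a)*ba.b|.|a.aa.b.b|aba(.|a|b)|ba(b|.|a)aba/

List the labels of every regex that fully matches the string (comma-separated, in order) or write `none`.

i, ii, iii, v

i → match
ii → match
iii → match
iv → no match
v → match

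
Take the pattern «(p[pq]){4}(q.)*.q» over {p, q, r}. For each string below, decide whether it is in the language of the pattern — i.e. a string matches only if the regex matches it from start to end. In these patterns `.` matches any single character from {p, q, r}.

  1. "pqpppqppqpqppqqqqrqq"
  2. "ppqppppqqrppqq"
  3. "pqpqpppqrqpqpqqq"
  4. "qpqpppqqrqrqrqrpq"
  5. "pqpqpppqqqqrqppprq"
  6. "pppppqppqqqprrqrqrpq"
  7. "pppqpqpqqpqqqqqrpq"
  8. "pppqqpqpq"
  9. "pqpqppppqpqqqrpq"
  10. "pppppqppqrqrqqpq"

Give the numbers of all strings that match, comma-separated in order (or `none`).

1 → no match
2 → no match
3 → no match
4 → no match — must start with "p"
5 → no match
6 → no match
7 → match
8 → no match
9 → match
10 → match

7, 9, 10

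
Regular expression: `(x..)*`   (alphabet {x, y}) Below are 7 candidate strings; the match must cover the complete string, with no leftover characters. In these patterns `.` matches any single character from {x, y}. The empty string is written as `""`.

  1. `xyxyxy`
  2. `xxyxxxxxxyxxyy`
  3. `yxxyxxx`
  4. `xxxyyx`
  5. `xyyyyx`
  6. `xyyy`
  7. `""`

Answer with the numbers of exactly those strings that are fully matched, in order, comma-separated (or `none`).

7

1 → no match
2 → no match
3 → no match
4 → no match
5 → no match
6 → no match
7 → match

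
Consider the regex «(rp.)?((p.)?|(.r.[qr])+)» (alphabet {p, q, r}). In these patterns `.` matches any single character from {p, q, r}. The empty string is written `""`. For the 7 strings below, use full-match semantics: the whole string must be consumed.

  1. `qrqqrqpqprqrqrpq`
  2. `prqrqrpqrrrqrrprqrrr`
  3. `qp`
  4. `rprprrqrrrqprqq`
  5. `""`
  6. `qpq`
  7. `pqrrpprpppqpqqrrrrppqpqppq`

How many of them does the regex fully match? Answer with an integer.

1 → no match
2 → match
3 → no match
4 → match
5 → match
6 → no match
7 → no match
Total matched: 3

3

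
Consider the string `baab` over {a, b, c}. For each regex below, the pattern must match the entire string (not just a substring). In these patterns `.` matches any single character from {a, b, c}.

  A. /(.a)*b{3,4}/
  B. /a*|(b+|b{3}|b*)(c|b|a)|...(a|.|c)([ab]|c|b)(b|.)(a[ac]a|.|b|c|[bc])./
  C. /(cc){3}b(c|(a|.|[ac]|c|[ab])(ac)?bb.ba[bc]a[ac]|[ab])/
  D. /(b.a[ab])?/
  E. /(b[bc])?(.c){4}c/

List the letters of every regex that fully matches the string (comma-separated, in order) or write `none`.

A → no match
B → no match
C → no match — must start with `cc`
D → match
E → no match — must end with `cc`

D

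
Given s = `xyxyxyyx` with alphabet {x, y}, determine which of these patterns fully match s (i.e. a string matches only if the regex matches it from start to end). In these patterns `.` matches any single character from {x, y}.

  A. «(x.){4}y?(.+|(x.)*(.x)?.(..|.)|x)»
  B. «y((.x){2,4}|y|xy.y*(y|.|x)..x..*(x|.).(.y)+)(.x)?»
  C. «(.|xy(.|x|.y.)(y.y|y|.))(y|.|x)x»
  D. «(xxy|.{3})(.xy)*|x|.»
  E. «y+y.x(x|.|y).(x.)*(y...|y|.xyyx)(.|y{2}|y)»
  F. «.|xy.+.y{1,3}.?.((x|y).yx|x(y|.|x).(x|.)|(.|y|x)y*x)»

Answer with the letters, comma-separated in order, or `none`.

A → no match
B → no match — must start with `y`
C → match
D → no match
E → no match — must start with `y`
F → no match

C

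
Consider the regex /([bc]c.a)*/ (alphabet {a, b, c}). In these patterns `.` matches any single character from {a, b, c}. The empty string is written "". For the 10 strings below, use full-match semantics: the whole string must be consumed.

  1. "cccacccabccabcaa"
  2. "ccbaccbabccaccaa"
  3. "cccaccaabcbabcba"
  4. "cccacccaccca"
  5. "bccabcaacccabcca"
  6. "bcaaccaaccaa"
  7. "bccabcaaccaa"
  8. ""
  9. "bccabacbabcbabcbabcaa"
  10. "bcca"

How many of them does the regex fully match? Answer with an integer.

1 → match
2 → match
3 → match
4 → match
5 → match
6 → match
7 → match
8 → match
9 → no match
10 → match
Total matched: 9

9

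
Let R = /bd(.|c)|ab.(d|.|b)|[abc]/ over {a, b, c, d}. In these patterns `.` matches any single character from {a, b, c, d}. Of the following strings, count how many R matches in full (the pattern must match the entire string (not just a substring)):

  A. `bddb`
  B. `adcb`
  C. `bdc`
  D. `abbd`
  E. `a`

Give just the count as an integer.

3

A → no match
B → no match
C → match
D → match
E → match
Total matched: 3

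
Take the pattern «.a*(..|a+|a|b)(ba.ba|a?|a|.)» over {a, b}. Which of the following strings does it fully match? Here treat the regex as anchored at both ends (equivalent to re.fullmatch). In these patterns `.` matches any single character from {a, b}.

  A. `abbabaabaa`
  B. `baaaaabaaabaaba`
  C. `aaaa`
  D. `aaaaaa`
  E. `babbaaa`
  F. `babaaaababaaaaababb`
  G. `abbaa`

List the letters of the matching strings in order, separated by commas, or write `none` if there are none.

C, D

A → no match
B → no match
C → match
D → match
E → no match
F → no match
G → no match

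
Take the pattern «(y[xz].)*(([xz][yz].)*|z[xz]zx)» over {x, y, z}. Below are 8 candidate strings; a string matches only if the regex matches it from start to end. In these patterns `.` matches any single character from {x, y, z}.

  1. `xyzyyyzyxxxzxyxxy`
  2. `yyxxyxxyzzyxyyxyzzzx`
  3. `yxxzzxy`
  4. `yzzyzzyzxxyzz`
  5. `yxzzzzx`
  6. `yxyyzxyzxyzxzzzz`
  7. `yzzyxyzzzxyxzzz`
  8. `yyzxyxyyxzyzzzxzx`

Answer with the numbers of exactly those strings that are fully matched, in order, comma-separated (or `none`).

5, 7

1 → no match
2 → no match
3 → no match
4 → no match
5 → match
6 → no match
7 → match
8 → no match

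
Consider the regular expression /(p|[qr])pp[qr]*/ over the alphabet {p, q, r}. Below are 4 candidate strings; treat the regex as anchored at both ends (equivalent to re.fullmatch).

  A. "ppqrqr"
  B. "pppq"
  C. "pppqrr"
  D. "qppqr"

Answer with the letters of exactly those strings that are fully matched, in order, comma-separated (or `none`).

A → no match
B → match
C → match
D → match

B, C, D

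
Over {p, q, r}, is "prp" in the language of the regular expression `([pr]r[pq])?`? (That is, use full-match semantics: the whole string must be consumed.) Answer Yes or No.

Yes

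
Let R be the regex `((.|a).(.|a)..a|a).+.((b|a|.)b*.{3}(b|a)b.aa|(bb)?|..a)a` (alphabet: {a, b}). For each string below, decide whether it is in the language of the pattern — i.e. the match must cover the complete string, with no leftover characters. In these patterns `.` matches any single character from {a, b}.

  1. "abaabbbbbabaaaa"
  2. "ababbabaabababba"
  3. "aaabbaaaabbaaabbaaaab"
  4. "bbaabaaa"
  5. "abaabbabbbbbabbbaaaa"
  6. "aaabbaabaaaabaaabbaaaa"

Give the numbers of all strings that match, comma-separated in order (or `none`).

1, 2, 5, 6

1 → match
2 → match
3 → no match — must end with "a"
4 → no match
5 → match
6 → match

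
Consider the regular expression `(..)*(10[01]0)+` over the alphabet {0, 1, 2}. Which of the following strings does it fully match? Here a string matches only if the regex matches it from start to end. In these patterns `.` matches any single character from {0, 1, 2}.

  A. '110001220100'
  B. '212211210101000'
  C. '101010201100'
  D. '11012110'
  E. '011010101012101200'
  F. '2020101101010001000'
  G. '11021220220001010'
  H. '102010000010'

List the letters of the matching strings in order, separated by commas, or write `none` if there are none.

none

A → no match
B → no match
C → no match
D → no match
E → no match
F → no match
G → no match
H → no match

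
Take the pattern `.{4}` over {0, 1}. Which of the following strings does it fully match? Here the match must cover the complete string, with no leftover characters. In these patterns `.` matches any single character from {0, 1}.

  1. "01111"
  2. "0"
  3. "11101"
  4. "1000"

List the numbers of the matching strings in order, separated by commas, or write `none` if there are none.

1 → no match
2 → no match
3 → no match
4 → match

4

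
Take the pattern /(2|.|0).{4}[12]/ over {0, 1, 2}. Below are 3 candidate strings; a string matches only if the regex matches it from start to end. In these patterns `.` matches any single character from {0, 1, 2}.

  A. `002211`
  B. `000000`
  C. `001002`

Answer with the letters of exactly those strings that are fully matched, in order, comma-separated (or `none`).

A → match
B → no match
C → match

A, C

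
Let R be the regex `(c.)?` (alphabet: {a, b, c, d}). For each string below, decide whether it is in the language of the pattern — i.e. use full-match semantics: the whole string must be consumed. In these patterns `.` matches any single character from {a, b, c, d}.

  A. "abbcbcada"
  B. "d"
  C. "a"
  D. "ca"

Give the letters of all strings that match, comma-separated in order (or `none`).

D

A → no match
B → no match
C → no match
D → match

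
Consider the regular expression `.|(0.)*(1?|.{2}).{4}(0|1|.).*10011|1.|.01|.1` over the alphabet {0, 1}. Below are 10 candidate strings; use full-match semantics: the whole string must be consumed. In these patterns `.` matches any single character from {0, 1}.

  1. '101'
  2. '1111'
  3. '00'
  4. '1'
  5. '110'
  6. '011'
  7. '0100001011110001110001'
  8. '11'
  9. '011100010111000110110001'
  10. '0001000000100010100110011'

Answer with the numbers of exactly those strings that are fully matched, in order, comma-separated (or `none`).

1. '101' → match
2. '1111' → no match
3. '00' → no match
4. '1' → match
5. '110' → no match
6. '011' → no match
7 → no match
8. '11' → match
9 → no match
10 → match

1, 4, 8, 10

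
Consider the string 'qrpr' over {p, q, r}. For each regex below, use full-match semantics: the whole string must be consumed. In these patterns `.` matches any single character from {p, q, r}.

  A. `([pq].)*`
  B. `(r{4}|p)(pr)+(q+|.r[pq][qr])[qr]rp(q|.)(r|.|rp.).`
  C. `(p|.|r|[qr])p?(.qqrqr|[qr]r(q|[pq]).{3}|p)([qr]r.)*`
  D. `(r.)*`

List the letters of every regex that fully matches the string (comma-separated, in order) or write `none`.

A → match
B → no match
C → no match
D → no match

A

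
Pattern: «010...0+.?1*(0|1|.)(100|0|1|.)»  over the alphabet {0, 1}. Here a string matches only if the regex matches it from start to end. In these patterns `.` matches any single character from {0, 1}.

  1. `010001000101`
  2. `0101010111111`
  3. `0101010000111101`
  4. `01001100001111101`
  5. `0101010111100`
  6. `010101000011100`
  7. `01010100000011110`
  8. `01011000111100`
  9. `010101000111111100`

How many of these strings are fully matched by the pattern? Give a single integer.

9

1 → match
2 → match
3 → match
4 → match
5 → match
6 → match
7 → match
8 → match
9 → match
Total matched: 9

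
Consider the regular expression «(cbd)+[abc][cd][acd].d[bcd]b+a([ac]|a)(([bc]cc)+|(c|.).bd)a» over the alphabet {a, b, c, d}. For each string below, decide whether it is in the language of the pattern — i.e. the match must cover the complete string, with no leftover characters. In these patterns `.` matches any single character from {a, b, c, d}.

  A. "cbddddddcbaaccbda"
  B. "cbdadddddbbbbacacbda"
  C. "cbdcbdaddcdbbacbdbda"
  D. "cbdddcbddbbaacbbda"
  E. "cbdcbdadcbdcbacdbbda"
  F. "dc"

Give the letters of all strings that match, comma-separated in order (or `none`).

A → no match
B → match
C → match
D → no match
E → match
F → no match — must start with "cbd"

B, C, E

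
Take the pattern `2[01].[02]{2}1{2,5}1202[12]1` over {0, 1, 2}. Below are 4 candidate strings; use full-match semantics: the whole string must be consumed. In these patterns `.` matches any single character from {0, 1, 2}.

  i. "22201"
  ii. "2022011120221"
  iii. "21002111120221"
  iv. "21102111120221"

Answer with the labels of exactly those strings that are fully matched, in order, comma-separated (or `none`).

i → no match
ii → match
iii → match
iv → match

ii, iii, iv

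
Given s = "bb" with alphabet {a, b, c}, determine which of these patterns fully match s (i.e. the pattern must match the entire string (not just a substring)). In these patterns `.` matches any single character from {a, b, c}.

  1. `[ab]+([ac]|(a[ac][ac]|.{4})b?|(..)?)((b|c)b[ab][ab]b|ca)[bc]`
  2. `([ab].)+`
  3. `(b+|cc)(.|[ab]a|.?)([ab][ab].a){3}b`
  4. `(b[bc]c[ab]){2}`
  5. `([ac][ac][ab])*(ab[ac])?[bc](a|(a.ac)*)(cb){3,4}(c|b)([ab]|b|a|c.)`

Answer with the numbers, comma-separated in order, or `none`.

2

1 → no match
2 → match
3 → no match — must end with "ab"
4 → no match
5 → no match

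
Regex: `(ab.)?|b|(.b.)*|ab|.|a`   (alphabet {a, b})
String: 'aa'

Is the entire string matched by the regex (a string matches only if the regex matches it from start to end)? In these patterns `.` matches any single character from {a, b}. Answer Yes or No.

No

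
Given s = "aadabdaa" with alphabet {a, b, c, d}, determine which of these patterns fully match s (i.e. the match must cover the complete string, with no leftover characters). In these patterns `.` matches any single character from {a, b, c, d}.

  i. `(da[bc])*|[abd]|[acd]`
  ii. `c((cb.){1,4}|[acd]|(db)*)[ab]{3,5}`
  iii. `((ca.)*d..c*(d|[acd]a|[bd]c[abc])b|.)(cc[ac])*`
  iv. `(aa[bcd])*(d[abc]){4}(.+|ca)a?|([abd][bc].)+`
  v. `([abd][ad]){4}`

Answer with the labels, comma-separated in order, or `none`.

i → no match
ii → no match — must start with "c"
iii → no match
iv → no match
v → match

v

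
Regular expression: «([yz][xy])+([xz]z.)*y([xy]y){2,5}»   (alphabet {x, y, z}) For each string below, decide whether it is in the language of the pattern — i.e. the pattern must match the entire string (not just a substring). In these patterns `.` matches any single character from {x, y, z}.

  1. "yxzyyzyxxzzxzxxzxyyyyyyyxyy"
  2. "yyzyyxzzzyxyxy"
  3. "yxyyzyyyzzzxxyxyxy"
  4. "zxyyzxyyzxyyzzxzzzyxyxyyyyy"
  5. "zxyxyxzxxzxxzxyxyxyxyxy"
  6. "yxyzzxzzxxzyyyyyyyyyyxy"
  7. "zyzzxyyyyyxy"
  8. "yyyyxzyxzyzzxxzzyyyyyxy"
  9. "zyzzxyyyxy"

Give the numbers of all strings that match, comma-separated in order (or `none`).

1 → no match
2 → match
3 → no match
4 → match
5 → match
6 → no match
7 → match
8 → match
9 → match

2, 4, 5, 7, 8, 9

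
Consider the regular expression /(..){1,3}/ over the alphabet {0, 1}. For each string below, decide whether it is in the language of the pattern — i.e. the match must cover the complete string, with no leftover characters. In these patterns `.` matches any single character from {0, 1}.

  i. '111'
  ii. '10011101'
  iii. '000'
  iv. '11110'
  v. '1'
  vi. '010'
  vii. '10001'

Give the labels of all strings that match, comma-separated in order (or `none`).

i → no match
ii → no match
iii → no match
iv → no match
v → no match
vi → no match
vii → no match

none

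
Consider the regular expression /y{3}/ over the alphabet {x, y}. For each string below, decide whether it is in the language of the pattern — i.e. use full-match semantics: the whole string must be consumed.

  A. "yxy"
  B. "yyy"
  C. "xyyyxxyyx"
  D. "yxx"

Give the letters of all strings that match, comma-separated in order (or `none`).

A → no match
B → match
C → no match — must start with "y"
D → no match — must end with "y"

B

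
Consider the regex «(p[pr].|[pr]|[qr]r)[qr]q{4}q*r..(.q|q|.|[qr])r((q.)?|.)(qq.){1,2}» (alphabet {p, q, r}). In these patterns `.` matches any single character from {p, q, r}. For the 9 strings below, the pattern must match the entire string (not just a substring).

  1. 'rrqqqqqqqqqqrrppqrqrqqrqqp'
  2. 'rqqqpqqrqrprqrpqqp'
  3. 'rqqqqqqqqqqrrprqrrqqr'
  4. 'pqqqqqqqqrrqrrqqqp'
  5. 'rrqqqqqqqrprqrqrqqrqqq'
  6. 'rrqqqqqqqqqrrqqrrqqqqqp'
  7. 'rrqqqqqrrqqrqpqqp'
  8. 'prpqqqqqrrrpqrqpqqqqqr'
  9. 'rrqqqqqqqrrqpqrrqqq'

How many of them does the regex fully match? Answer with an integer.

1 → match
2 → no match
3 → match
4 → match
5 → match
6 → match
7 → match
8 → match
9 → match
Total matched: 8

8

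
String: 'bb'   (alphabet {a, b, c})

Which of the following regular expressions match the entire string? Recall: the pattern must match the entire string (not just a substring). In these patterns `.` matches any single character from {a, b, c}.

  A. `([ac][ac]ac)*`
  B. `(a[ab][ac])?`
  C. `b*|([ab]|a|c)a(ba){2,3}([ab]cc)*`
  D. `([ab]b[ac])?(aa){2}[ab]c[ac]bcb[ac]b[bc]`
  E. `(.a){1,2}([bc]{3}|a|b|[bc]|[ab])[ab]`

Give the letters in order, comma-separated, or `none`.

A → no match
B → no match
C → match
D → no match
E → no match

C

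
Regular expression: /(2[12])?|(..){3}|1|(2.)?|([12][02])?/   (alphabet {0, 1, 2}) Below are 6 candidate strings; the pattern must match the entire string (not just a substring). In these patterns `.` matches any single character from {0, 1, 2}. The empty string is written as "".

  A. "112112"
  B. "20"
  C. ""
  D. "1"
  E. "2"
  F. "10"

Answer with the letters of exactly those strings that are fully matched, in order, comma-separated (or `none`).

A, B, C, D, F

A → match
B → match
C → match
D → match
E → no match
F → match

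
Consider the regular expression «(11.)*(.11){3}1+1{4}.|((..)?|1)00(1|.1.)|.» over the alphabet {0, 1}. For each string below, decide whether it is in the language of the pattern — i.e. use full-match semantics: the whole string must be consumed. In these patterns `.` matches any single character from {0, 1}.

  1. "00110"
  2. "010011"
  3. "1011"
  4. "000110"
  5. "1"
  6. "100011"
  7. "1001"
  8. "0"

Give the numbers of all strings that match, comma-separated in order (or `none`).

1, 5, 6, 7, 8

1 → match
2 → no match
3 → no match
4 → no match
5 → match
6 → match
7 → match
8 → match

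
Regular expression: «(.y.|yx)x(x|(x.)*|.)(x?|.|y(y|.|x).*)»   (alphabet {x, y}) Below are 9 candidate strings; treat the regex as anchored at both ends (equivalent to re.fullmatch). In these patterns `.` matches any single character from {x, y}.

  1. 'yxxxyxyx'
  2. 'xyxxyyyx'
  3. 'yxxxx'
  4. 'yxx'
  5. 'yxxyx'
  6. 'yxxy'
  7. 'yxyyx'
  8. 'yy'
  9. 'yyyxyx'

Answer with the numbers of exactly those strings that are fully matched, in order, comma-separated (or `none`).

1 → match
2 → match
3 → match
4 → match
5 → match
6 → match
7 → no match
8 → no match
9 → match

1, 2, 3, 4, 5, 6, 9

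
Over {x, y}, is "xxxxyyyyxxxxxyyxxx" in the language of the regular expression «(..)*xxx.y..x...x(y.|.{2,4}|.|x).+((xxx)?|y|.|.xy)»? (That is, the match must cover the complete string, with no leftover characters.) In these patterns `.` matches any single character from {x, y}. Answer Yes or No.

No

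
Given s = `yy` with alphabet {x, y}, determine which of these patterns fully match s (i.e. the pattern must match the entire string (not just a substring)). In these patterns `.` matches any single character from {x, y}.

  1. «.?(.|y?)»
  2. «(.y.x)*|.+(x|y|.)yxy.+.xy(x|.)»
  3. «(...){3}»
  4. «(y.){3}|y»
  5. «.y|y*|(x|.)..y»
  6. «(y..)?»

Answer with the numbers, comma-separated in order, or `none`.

1 → match
2 → no match
3 → no match
4 → no match
5 → match
6 → no match

1, 5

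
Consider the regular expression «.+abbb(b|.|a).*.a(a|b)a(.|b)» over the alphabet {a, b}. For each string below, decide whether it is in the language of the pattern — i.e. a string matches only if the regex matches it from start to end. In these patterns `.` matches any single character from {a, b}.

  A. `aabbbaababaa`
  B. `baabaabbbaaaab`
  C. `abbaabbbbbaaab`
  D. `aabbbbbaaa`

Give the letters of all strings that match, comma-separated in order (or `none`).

A → match
B → no match
C → match
D → no match

A, C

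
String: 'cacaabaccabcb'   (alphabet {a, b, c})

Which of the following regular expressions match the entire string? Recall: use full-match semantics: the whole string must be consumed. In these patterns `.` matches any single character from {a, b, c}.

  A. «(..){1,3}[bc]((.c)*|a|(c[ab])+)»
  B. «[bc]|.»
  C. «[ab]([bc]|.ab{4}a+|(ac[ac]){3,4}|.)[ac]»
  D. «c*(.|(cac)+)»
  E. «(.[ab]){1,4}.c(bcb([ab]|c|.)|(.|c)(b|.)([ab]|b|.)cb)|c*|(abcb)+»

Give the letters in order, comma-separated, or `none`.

A → no match
B → no match
C → no match
D → no match
E → match

E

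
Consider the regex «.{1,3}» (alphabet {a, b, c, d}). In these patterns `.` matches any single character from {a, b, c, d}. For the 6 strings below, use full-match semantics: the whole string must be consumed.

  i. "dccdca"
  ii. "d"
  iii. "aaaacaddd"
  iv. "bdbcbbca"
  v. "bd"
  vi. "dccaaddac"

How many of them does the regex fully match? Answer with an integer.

2

i → no match
ii → match
iii → no match
iv → no match
v → match
vi → no match
Total matched: 2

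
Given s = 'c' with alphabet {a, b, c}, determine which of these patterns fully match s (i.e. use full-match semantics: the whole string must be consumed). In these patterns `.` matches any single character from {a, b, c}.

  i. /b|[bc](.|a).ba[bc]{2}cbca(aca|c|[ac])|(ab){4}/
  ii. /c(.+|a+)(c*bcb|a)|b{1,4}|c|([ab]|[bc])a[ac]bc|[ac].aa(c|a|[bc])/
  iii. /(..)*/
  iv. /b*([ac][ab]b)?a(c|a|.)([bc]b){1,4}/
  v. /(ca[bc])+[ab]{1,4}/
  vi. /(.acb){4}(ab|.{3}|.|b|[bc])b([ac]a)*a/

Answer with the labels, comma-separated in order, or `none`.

ii

i → no match
ii → match
iii → no match
iv → no match — must end with 'b'
v → no match — must start with 'ca'
vi → no match — must end with 'a'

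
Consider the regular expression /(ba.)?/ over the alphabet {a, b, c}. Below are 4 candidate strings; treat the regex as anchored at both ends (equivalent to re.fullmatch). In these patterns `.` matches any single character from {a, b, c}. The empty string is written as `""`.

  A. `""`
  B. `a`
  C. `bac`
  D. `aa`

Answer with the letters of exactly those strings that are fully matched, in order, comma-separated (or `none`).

A → match
B → no match
C → match
D → no match

A, C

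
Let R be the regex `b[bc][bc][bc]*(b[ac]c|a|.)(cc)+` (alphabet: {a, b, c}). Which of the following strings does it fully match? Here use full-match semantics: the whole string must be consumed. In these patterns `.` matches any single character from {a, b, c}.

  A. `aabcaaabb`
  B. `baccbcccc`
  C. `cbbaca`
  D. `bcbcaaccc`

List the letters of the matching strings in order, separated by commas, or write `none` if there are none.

A. `aabcaaabb` → no match — must start with `b`
B. `baccbcccc` → no match
C. `cbbaca` → no match — must start with `b`
D. `bcbcaaccc` → no match

none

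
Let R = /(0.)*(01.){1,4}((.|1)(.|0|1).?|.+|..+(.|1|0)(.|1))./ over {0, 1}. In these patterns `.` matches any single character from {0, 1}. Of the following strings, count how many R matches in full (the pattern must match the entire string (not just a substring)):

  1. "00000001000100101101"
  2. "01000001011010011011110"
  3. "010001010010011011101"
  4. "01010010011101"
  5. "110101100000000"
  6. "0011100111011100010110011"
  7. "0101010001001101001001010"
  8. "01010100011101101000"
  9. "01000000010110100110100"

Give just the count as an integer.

7

1 → match
2 → match
3 → match
4 → match
5 → no match
6 → no match
7 → match
8 → match
9 → match
Total matched: 7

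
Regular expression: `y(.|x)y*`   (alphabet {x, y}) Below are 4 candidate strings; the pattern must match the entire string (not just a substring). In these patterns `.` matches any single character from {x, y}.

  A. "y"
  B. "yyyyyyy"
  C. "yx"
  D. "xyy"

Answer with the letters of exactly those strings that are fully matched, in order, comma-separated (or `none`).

A → no match
B → match
C → match
D → no match — must start with "y"

B, C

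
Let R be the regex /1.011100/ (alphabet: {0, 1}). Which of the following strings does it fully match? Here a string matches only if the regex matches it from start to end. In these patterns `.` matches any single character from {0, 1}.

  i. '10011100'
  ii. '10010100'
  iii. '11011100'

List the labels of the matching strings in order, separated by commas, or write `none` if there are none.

i → match
ii → no match — must end with '011100'
iii → match

i, iii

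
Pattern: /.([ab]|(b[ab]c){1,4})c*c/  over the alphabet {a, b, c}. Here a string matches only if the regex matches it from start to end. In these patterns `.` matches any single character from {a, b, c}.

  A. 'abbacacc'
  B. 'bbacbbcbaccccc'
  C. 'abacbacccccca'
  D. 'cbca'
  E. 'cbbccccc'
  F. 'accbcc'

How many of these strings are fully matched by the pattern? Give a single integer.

2

A. 'abbacacc' → no match
B → match
C → no match — must end with 'c'
D. 'cbca' → no match — must end with 'c'
E. 'cbbccccc' → match
F. 'accbcc' → no match
Total matched: 2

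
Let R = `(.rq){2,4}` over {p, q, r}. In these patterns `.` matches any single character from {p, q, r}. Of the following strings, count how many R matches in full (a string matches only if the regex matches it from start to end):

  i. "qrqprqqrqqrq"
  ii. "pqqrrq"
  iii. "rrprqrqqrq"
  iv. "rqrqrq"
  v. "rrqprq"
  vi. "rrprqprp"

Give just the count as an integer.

i → match
ii → no match
iii → no match
iv → no match
v → match
vi → no match — must end with "rq"
Total matched: 2

2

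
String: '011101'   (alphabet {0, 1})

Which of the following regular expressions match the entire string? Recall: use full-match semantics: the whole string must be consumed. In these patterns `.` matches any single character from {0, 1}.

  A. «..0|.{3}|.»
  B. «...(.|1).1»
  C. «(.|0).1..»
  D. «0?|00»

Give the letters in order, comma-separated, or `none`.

A → no match
B → match
C → no match
D → no match

B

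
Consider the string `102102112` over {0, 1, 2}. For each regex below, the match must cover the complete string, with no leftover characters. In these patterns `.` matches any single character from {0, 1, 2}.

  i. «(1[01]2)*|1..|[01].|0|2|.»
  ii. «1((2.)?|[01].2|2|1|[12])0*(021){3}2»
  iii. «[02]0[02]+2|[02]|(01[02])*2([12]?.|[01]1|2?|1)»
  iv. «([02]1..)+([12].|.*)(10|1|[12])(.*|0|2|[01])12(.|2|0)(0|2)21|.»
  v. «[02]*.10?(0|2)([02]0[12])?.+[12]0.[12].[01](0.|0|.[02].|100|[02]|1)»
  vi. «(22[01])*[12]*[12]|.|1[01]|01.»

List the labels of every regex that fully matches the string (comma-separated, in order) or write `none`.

i

i → match
ii → no match — must end with `0212`
iii → no match
iv → no match
v → no match
vi → no match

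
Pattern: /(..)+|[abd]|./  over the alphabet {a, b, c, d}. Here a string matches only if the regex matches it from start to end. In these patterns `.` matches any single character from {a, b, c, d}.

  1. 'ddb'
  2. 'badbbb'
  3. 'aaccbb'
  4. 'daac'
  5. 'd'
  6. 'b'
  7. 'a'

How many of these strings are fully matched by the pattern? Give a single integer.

6

1 → no match
2 → match
3 → match
4 → match
5 → match
6 → match
7 → match
Total matched: 6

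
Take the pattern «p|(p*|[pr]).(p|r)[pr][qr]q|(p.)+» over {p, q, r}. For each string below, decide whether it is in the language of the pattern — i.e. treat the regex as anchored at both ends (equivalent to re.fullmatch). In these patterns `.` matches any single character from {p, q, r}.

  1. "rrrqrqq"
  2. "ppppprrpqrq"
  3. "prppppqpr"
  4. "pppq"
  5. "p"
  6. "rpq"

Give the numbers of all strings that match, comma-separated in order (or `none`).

1. "rrrqrqq" → no match
2. "ppppprrpqrq" → no match
3. "prppppqpr" → no match
4. "pppq" → match
5. "p" → match
6. "rpq" → no match

4, 5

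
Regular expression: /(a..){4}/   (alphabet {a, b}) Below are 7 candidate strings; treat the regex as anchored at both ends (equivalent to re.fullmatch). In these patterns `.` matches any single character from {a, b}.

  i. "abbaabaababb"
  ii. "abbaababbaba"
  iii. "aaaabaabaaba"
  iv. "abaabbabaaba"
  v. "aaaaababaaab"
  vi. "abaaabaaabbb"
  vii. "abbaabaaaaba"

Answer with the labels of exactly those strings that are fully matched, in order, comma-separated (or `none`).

i → match
ii → match
iii → match
iv → match
v → match
vi → no match
vii → match

i, ii, iii, iv, v, vii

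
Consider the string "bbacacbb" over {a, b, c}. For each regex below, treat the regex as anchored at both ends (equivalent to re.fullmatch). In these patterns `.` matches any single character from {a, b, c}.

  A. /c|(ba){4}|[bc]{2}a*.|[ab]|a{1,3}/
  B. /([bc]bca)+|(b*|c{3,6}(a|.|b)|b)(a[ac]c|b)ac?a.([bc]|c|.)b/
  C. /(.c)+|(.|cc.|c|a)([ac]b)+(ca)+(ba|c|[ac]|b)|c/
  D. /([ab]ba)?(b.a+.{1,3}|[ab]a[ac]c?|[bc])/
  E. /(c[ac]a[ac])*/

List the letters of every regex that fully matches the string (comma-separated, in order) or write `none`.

B

A → no match
B → match
C → no match
D → no match
E → no match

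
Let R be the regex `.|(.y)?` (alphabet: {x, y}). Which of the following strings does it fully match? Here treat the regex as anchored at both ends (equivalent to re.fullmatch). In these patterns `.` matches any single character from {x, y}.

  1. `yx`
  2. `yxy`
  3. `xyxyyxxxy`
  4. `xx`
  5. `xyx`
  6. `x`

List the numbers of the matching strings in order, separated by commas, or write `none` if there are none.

1 → no match
2 → no match
3 → no match
4 → no match
5 → no match
6 → match

6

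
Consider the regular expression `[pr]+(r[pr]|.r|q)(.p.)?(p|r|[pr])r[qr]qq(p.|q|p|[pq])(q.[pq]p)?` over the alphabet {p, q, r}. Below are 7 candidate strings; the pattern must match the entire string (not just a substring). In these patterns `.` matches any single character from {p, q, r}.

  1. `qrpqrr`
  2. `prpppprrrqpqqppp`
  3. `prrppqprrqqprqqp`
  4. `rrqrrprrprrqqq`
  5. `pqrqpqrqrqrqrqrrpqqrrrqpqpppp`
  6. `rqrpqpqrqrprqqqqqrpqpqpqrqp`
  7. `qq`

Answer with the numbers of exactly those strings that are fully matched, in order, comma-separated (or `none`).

1 → no match
2 → no match
3 → no match
4 → no match
5 → no match
6 → no match
7 → no match

none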